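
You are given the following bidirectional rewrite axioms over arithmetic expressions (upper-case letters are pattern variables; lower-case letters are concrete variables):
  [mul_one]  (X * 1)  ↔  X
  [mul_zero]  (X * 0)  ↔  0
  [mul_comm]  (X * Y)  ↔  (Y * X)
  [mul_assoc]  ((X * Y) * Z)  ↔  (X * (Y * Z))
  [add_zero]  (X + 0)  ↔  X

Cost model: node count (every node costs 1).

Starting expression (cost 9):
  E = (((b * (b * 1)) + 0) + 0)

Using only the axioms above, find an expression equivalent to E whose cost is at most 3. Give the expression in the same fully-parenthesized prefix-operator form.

(1) (b * 1)  =[mul_one →]=  b    ⊢ (((b * b) + 0) + 0)
(2) ((b * b) + 0)  =[add_zero →]=  (b * b)    ⊢ ((b * b) + 0)
(3) ((b * b) + 0)  =[add_zero →]=  (b * b)    ⊢ cost 3, within 3

(b * b)   [cost 3]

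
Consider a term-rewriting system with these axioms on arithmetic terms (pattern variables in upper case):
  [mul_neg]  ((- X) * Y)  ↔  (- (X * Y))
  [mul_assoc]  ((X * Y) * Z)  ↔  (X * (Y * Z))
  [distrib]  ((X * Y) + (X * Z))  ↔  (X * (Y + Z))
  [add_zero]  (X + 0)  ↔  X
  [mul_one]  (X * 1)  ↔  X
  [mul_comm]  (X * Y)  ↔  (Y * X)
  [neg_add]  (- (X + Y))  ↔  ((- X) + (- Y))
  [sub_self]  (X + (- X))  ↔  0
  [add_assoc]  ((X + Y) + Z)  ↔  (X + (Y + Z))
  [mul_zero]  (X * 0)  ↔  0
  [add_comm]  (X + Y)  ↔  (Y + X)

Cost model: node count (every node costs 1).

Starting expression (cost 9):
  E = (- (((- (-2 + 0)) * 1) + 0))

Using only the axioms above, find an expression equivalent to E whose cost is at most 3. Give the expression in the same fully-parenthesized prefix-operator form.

1. [add_zero →] (-2 + 0)  →  -2;  E = (- (((- -2) * 1) + 0))
2. [add_zero →] (((- -2) * 1) + 0)  →  ((- -2) * 1);  E = (- ((- -2) * 1))
3. [mul_one →] ((- -2) * 1)  →  (- -2);  cost 3 ≤ 3, done

(- (- -2))   [cost 3]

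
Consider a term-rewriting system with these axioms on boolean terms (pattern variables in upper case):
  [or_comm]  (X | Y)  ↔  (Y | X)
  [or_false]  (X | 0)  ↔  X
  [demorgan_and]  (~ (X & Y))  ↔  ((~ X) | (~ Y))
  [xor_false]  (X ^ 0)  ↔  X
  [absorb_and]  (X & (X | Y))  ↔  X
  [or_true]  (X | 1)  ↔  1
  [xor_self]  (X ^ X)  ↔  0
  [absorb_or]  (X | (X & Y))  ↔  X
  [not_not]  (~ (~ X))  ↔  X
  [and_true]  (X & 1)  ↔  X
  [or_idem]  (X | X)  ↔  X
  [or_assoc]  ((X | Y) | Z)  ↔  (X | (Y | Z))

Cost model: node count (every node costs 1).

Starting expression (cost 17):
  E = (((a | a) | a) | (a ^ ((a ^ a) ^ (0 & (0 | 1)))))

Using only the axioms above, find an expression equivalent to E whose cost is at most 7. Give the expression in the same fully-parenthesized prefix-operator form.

(1) (0 & (0 | 1))  =[absorb_and →]=  0    ⊢ (((a | a) | a) | (a ^ ((a ^ a) ^ 0)))
(2) ((a ^ a) ^ 0)  =[xor_false →]=  (a ^ a)    ⊢ (((a | a) | a) | (a ^ (a ^ a)))
(3) (a | a)  =[or_idem →]=  a    ⊢ ((a | a) | (a ^ (a ^ a)))
(4) (a ^ a)  =[xor_self →]=  0    ⊢ cost 7, within 7

((a | a) | (a ^ 0))   [cost 7]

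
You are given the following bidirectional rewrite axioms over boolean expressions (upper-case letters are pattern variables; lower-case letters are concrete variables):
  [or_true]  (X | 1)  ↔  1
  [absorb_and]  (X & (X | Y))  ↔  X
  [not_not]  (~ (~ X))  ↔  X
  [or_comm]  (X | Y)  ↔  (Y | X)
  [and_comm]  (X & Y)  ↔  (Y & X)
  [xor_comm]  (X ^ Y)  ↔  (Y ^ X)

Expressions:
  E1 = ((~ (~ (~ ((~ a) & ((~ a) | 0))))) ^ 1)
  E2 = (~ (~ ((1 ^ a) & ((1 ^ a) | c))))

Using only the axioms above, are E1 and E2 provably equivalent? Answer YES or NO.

1. [absorb_and →] ((~ a) & ((~ a) | 0))  →  (~ a);  E1 = ((~ (~ (~ (~ a)))) ^ 1)
2. [not_not →] (~ (~ (~ a)))  →  (~ a);  E1 = ((~ (~ a)) ^ 1)
3. [not_not →] (~ (~ a))  →  a;  E1 = (a ^ 1)
4. [xor_comm →] (a ^ 1)  →  (1 ^ a)
5. [absorb_and ←] (1 ^ a)  →  ((1 ^ a) & ((1 ^ a) | c))
6. [not_not ←] ((1 ^ a) & ((1 ^ a) | c))  →  (~ (~ ((1 ^ a) & ((1 ^ a) | c))));  this is E2

YES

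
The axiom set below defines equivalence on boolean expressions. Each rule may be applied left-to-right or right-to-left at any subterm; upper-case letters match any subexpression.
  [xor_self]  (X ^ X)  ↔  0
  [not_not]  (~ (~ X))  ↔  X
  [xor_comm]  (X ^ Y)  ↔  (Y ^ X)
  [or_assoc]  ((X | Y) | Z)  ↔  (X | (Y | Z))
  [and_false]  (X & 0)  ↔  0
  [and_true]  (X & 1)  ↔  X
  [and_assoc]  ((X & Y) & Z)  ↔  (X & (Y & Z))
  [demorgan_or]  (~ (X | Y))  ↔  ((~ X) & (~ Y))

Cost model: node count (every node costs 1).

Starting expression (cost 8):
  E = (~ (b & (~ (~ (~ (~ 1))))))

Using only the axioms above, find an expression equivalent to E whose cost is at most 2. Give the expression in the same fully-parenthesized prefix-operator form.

(~ b)   [cost 2]

(1) (~ (~ 1))  =[not_not →]=  1    ⊢ (~ (b & (~ (~ 1))))
(2) (~ (~ 1))  =[not_not →]=  1    ⊢ (~ (b & 1))
(3) (b & 1)  =[and_true →]=  b    ⊢ cost 2, within 2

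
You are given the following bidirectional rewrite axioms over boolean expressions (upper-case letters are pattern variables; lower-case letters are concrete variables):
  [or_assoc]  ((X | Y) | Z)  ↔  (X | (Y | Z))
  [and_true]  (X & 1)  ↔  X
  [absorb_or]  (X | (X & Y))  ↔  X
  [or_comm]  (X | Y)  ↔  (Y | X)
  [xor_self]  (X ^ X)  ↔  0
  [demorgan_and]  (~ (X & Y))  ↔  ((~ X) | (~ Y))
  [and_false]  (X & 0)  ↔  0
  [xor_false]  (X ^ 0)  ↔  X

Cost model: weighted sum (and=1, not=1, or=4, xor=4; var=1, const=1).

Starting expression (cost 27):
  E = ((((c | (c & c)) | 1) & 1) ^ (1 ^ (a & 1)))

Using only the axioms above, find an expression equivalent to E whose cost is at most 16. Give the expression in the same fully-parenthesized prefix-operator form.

((c | 1) ^ (1 ^ a))   [cost 16]

step 1: and_true (→) rewrites (((c | (c & c)) | 1) & 1) into ((c | (c & c)) | 1), now (((c | (c & c)) | 1) ^ (1 ^ (a & 1)))
step 2: absorb_or (→) rewrites (c | (c & c)) into c, now ((c | 1) ^ (1 ^ (a & 1)))
step 3: and_true (→) rewrites (a & 1) into a, reaching cost 16 (bound 16)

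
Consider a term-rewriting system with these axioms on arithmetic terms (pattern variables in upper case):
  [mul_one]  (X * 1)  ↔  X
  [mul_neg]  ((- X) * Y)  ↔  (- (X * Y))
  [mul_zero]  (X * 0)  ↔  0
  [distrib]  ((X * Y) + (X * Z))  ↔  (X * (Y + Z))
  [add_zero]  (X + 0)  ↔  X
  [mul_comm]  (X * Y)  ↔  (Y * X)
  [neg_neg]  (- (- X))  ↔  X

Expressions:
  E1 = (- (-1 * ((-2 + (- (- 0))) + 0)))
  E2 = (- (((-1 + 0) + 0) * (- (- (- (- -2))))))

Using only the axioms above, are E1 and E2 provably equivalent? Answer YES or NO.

(1) ((-2 + (- (- 0))) + 0)  =[add_zero →]=  (-2 + (- (- 0)))    ⊢ (- (-1 * (-2 + (- (- 0)))))
(2) (- (- 0))  =[neg_neg →]=  0    ⊢ (- (-1 * (-2 + 0)))
(3) (-2 + 0)  =[add_zero →]=  -2    ⊢ (- (-1 * -2))
(4) -1  =[add_zero ←]=  (-1 + 0)    ⊢ (- ((-1 + 0) * -2))
(5) -2  =[neg_neg ←]=  (- (- -2))    ⊢ (- ((-1 + 0) * (- (- -2))))
(6) (-1 + 0)  =[add_zero ←]=  ((-1 + 0) + 0)    ⊢ (- (((-1 + 0) + 0) * (- (- -2))))
(7) (- (- -2))  =[neg_neg ←]=  (- (- (- (- -2))))    ⊢ E2

YES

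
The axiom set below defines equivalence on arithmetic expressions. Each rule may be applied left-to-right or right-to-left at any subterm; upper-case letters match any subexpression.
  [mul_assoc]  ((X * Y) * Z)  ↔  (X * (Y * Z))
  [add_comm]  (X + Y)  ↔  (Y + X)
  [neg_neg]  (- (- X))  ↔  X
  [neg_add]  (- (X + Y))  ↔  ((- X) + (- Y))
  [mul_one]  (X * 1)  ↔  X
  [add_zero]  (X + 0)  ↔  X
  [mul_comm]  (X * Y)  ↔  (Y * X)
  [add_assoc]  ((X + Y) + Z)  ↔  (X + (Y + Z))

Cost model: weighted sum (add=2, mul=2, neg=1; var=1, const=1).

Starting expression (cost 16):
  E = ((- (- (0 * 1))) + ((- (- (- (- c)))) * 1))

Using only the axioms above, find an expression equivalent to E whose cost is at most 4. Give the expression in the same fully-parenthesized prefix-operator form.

(0 + c)   [cost 4]

(1) (- (- (- (- c))))  =[neg_neg →]=  (- (- c))    ⊢ ((- (- (0 * 1))) + ((- (- c)) * 1))
(2) ((- (- c)) * 1)  =[mul_one →]=  (- (- c))    ⊢ ((- (- (0 * 1))) + (- (- c)))
(3) (- (- (0 * 1)))  =[neg_neg →]=  (0 * 1)    ⊢ ((0 * 1) + (- (- c)))
(4) (0 * 1)  =[mul_one →]=  0    ⊢ (0 + (- (- c)))
(5) (- (- c))  =[neg_neg →]=  c    ⊢ cost 4, within 4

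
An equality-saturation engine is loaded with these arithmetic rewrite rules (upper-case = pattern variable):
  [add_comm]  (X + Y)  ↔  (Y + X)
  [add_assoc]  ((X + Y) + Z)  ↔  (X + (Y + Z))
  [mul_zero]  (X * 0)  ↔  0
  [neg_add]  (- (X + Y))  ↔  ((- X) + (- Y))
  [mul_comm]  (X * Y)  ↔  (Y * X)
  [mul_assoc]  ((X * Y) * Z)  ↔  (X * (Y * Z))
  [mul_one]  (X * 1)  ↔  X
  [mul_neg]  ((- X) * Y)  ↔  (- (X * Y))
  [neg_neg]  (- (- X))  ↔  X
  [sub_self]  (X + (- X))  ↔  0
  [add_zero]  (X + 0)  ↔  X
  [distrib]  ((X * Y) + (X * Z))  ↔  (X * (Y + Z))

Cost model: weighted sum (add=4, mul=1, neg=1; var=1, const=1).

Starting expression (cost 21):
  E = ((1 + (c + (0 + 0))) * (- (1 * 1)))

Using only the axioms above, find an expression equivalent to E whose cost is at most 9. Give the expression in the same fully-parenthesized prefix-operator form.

((1 + c) * (- 1))   [cost 9]

(1) (1 * 1)  =[mul_one →]=  1    ⊢ ((1 + (c + (0 + 0))) * (- 1))
(2) (0 + 0)  =[add_zero →]=  0    ⊢ ((1 + (c + 0)) * (- 1))
(3) (c + 0)  =[add_zero →]=  c    ⊢ cost 9, within 9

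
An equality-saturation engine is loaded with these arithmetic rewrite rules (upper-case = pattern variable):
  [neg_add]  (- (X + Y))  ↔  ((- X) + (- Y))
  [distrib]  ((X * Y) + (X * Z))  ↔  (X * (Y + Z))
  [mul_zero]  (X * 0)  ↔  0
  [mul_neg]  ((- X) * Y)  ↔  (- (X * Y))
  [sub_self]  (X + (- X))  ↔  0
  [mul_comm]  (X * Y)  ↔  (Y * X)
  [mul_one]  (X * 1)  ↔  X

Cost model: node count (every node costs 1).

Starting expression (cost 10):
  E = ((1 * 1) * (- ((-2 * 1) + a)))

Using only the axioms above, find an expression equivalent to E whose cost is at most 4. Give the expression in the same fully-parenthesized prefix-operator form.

1. [mul_one →] (-2 * 1)  →  -2;  E = ((1 * 1) * (- (-2 + a)))
2. [mul_one →] (1 * 1)  →  1;  E = (1 * (- (-2 + a)))
3. [mul_comm →] (1 * (- (-2 + a)))  →  ((- (-2 + a)) * 1)
4. [mul_one →] ((- (-2 + a)) * 1)  →  (- (-2 + a));  cost 4 ≤ 4, done

(- (-2 + a))   [cost 4]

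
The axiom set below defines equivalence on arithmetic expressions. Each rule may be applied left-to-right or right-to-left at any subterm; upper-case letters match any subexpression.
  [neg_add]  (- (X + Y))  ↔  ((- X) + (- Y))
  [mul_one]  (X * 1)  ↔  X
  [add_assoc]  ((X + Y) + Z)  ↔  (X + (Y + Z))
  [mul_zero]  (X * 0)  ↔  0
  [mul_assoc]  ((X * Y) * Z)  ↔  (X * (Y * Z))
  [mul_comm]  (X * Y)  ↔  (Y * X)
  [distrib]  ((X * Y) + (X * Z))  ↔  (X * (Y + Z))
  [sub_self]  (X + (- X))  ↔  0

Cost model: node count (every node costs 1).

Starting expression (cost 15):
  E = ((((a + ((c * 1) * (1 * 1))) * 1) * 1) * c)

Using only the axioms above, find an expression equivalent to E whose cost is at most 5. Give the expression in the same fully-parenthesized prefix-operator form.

(c * (a + c))   [cost 5]

step 1: mul_one (→) rewrites ((a + ((c * 1) * (1 * 1))) * 1) into (a + ((c * 1) * (1 * 1))), now (((a + ((c * 1) * (1 * 1))) * 1) * c)
step 2: mul_one (→) rewrites (1 * 1) into 1, now (((a + ((c * 1) * 1)) * 1) * c)
step 3: mul_one (→) rewrites ((a + ((c * 1) * 1)) * 1) into (a + ((c * 1) * 1)), now ((a + ((c * 1) * 1)) * c)
step 4: mul_one (→) rewrites (c * 1) into c, now ((a + (c * 1)) * c)
step 5: mul_comm (→) rewrites ((a + (c * 1)) * c) into (c * (a + (c * 1)))
step 6: mul_one (→) rewrites (c * 1) into c, reaching cost 5 (bound 5)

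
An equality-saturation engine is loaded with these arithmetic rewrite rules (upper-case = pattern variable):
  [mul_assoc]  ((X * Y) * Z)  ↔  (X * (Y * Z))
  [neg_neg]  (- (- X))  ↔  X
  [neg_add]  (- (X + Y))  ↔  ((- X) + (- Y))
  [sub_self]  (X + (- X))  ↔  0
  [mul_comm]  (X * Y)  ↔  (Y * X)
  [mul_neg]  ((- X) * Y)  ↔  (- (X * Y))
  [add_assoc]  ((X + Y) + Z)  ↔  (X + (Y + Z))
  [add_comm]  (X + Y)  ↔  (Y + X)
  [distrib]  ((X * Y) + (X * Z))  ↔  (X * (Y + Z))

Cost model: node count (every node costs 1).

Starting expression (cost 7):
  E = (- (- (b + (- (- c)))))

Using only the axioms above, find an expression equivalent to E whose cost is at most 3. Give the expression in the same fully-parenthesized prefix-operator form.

(c + b)   [cost 3]

1. [neg_neg →] (- (- c))  →  c;  E = (- (- (b + c)))
2. [add_comm →] (b + c)  →  (c + b);  E = (- (- (c + b)))
3. [neg_neg →] (- (- (c + b)))  →  (c + b);  cost 3 ≤ 3, done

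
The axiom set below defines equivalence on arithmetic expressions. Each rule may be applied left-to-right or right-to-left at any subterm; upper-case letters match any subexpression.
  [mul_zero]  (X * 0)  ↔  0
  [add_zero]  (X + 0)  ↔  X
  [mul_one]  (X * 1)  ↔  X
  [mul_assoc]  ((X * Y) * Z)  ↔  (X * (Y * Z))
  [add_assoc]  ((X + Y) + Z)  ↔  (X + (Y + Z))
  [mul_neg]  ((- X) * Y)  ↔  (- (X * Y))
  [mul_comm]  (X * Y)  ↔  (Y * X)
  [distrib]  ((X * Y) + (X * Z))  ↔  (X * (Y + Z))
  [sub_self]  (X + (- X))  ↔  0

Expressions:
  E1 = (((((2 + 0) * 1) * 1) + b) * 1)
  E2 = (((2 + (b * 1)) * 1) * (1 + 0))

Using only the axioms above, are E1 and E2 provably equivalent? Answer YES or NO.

step 1: mul_one (→) rewrites (((2 + 0) * 1) * 1) into ((2 + 0) * 1), now ((((2 + 0) * 1) + b) * 1)
step 2: mul_one (→) rewrites ((((2 + 0) * 1) + b) * 1) into (((2 + 0) * 1) + b)
step 3: mul_one (→) rewrites ((2 + 0) * 1) into (2 + 0), now ((2 + 0) + b)
step 4: add_zero (→) rewrites (2 + 0) into 2, now (2 + b)
step 5: mul_one (←) rewrites (2 + b) into ((2 + b) * 1)
step 6: add_zero (←) rewrites 1 into (1 + 0), now ((2 + b) * (1 + 0))
step 7: mul_one (←) rewrites (2 + b) into ((2 + b) * 1), now (((2 + b) * 1) * (1 + 0))
step 8: mul_one (←) rewrites b into (b * 1), which is E2

YES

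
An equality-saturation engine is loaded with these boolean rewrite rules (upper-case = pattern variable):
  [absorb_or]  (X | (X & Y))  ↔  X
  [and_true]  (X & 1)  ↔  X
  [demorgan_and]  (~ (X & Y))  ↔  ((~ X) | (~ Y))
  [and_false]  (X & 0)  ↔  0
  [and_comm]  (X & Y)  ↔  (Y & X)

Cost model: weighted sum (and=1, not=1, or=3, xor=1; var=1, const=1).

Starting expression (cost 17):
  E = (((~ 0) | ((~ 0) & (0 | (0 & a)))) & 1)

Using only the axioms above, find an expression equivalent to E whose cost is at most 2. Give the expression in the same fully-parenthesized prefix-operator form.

(~ 0)   [cost 2]

1. [absorb_or →] (0 | (0 & a))  →  0;  E = (((~ 0) | ((~ 0) & 0)) & 1)
2. [absorb_or →] ((~ 0) | ((~ 0) & 0))  →  (~ 0);  E = ((~ 0) & 1)
3. [and_true →] ((~ 0) & 1)  →  (~ 0);  cost 2 ≤ 2, done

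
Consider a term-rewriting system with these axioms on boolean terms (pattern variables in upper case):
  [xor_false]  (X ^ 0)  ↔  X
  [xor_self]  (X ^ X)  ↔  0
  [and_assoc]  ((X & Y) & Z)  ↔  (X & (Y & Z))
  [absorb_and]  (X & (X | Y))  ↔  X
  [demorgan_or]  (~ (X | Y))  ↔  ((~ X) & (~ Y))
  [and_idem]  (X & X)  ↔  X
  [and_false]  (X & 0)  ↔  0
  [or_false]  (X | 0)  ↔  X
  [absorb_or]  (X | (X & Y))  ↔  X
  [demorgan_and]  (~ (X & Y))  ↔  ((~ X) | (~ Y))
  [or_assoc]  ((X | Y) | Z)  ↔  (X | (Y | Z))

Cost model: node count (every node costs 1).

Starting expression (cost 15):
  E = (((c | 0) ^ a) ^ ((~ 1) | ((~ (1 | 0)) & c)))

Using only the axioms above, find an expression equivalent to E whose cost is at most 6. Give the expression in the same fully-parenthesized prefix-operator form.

((c ^ a) ^ (~ 1))   [cost 6]

(1) (c | 0)  =[or_false →]=  c    ⊢ ((c ^ a) ^ ((~ 1) | ((~ (1 | 0)) & c)))
(2) (1 | 0)  =[or_false →]=  1    ⊢ ((c ^ a) ^ ((~ 1) | ((~ 1) & c)))
(3) ((~ 1) | ((~ 1) & c))  =[absorb_or →]=  (~ 1)    ⊢ cost 6, within 6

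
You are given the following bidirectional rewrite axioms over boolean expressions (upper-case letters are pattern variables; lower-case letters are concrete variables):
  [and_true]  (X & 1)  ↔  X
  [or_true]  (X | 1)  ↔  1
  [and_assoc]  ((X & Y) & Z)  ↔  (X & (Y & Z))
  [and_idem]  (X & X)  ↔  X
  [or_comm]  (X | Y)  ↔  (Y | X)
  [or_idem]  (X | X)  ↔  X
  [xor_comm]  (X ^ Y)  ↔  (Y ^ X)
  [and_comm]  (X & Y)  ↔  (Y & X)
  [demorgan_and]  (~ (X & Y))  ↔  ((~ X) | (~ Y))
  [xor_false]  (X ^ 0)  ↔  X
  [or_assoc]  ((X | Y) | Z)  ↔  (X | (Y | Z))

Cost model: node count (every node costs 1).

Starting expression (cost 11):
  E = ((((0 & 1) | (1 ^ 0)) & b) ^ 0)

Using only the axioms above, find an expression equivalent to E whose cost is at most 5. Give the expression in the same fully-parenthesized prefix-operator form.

((0 | 1) & b)   [cost 5]

(1) (0 & 1)  =[and_true →]=  0    ⊢ (((0 | (1 ^ 0)) & b) ^ 0)
(2) (((0 | (1 ^ 0)) & b) ^ 0)  =[xor_false →]=  ((0 | (1 ^ 0)) & b)
(3) (1 ^ 0)  =[xor_false →]=  1    ⊢ cost 5, within 5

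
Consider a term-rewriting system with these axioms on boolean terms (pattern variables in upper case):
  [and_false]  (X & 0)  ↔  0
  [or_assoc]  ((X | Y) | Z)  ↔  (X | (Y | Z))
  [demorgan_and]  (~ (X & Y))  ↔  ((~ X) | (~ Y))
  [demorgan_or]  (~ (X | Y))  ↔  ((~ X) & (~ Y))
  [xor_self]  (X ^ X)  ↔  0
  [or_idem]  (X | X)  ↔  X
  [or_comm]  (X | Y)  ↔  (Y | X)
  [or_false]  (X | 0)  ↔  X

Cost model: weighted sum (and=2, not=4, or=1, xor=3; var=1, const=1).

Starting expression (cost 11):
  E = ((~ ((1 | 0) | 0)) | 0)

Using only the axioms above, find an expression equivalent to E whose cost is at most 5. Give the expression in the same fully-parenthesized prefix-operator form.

(~ 1)   [cost 5]

step 1: or_false (→) rewrites ((~ ((1 | 0) | 0)) | 0) into (~ ((1 | 0) | 0))
step 2: or_false (→) rewrites (1 | 0) into 1, now (~ (1 | 0))
step 3: or_false (→) rewrites (1 | 0) into 1, reaching cost 5 (bound 5)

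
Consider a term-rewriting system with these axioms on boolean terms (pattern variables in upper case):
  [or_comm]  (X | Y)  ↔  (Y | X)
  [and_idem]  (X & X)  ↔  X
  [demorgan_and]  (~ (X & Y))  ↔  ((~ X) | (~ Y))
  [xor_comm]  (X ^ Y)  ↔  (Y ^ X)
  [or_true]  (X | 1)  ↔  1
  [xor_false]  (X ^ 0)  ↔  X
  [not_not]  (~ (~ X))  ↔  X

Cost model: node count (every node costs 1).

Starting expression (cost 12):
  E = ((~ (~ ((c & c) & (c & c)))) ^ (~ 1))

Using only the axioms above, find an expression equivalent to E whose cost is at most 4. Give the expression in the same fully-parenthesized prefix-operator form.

1. [not_not →] (~ (~ ((c & c) & (c & c))))  →  ((c & c) & (c & c));  E = (((c & c) & (c & c)) ^ (~ 1))
2. [and_idem →] ((c & c) & (c & c))  →  (c & c);  E = ((c & c) ^ (~ 1))
3. [and_idem →] (c & c)  →  c;  cost 4 ≤ 4, done

(c ^ (~ 1))   [cost 4]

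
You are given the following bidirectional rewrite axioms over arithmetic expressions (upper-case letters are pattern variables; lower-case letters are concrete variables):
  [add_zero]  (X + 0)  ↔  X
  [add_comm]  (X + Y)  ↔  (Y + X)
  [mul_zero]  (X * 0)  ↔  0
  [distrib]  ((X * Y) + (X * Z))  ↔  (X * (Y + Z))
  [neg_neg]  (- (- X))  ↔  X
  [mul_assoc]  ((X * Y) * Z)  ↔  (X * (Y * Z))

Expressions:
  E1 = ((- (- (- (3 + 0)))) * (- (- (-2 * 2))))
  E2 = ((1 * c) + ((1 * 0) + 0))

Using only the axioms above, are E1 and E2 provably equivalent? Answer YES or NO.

NO

The axioms are sound identities: if E1 ↔* E2 then E1 and E2 evaluate identically under any assignment.
Under c=0: E1 evaluates to 12, E2 to 0. Distinct ⇒ no rewrite sequence connects them.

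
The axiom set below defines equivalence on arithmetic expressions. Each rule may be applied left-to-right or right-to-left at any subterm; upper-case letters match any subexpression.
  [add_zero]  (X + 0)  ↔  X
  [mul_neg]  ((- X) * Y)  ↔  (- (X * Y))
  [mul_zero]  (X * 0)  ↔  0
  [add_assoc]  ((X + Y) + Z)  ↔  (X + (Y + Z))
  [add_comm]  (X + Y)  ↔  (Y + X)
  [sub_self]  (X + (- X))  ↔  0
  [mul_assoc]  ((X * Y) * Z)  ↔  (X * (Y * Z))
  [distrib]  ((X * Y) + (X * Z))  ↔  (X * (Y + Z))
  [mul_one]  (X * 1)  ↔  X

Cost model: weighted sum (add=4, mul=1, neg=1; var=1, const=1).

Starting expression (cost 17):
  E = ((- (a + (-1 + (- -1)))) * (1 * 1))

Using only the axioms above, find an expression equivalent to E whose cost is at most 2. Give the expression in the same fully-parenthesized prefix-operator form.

(1) (-1 + (- -1))  =[sub_self →]=  0    ⊢ ((- (a + 0)) * (1 * 1))
(2) (1 * 1)  =[mul_one →]=  1    ⊢ ((- (a + 0)) * 1)
(3) ((- (a + 0)) * 1)  =[mul_one →]=  (- (a + 0))
(4) (a + 0)  =[add_zero →]=  a    ⊢ cost 2, within 2

(- a)   [cost 2]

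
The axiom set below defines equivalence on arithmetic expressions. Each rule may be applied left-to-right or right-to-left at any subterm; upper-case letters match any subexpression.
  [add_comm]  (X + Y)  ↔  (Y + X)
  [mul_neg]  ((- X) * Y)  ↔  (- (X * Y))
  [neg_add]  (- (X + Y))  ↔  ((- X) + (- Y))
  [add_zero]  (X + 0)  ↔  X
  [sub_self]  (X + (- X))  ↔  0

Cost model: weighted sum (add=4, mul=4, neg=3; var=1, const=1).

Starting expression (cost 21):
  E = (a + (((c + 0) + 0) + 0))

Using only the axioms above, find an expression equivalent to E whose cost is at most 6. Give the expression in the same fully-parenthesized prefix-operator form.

(a + c)   [cost 6]

step 1: add_zero (→) rewrites (c + 0) into c, now (a + ((c + 0) + 0))
step 2: add_zero (→) rewrites (c + 0) into c, now (a + (c + 0))
step 3: add_zero (→) rewrites (c + 0) into c, reaching cost 6 (bound 6)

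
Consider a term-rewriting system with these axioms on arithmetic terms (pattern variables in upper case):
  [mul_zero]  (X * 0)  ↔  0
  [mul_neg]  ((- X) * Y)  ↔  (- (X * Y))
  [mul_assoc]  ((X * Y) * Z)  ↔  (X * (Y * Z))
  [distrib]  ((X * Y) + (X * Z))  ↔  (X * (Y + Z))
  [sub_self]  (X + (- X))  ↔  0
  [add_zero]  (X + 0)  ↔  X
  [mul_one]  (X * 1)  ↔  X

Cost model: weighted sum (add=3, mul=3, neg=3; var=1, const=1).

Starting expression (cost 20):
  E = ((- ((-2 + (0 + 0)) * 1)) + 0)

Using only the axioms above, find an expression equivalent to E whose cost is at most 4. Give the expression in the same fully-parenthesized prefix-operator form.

step 1: add_zero (→) rewrites ((- ((-2 + (0 + 0)) * 1)) + 0) into (- ((-2 + (0 + 0)) * 1))
step 2: mul_one (→) rewrites ((-2 + (0 + 0)) * 1) into (-2 + (0 + 0)), now (- (-2 + (0 + 0)))
step 3: add_zero (→) rewrites (0 + 0) into 0, now (- (-2 + 0))
step 4: add_zero (→) rewrites (-2 + 0) into -2, reaching cost 4 (bound 4)

(- -2)   [cost 4]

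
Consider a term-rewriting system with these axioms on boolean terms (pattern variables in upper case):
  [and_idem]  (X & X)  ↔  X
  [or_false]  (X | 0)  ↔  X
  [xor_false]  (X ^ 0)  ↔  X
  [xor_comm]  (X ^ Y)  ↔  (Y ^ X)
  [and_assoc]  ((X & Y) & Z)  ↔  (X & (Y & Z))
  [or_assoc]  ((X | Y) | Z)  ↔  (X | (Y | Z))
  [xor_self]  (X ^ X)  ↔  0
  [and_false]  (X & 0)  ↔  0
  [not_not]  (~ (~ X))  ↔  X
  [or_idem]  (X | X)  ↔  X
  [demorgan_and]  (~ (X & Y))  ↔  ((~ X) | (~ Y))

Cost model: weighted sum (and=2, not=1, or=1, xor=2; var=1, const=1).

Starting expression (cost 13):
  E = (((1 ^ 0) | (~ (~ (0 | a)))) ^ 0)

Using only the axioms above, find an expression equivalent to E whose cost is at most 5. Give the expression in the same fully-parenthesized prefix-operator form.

(1 | (0 | a))   [cost 5]

1. [xor_false →] (((1 ^ 0) | (~ (~ (0 | a)))) ^ 0)  →  ((1 ^ 0) | (~ (~ (0 | a))))
2. [xor_false →] (1 ^ 0)  →  1;  E = (1 | (~ (~ (0 | a))))
3. [not_not →] (~ (~ (0 | a)))  →  (0 | a);  cost 5 ≤ 5, done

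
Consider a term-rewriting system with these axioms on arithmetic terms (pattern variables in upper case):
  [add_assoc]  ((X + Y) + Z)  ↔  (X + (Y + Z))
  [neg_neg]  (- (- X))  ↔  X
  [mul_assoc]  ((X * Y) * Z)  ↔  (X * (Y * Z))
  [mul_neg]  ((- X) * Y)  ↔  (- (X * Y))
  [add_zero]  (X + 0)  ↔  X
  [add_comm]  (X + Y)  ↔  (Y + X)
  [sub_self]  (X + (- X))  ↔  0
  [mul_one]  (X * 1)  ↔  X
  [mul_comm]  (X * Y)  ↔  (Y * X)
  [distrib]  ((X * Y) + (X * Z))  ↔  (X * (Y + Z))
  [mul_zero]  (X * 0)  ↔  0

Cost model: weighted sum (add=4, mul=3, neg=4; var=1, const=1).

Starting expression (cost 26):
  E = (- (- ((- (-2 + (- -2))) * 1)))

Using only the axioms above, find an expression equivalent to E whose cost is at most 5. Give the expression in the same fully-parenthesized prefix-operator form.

(- 0)   [cost 5]

step 1: sub_self (→) rewrites (-2 + (- -2)) into 0, now (- (- ((- 0) * 1)))
step 2: neg_neg (→) rewrites (- (- ((- 0) * 1))) into ((- 0) * 1)
step 3: mul_one (→) rewrites ((- 0) * 1) into (- 0), reaching cost 5 (bound 5)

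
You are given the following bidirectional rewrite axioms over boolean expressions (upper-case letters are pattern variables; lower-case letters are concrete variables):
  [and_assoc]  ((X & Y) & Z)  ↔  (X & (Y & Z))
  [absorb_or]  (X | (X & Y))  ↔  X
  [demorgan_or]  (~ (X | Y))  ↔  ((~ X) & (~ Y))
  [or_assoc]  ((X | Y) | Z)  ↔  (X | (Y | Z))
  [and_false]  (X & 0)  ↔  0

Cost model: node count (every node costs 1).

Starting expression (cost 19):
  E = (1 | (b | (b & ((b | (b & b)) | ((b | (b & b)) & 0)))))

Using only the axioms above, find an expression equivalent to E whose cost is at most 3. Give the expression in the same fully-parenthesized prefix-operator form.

(1 | b)   [cost 3]

1. [absorb_or →] ((b | (b & b)) | ((b | (b & b)) & 0))  →  (b | (b & b));  E = (1 | (b | (b & (b | (b & b)))))
2. [absorb_or →] (b | (b & b))  →  b;  E = (1 | (b | (b & b)))
3. [absorb_or →] (b | (b & b))  →  b;  cost 3 ≤ 3, done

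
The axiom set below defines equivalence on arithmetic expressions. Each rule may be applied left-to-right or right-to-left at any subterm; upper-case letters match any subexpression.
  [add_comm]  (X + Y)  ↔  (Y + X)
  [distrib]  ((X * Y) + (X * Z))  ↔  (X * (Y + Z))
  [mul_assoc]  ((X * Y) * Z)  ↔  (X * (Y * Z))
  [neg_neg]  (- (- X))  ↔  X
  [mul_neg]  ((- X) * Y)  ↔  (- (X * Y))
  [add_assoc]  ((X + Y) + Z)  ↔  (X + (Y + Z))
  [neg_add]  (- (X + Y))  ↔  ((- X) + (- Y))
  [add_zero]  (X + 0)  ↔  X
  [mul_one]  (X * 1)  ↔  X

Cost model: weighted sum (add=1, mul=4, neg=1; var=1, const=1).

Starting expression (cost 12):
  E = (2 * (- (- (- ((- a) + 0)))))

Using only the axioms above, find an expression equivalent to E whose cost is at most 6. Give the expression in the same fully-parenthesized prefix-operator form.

(2 * a)   [cost 6]

1. [add_zero →] ((- a) + 0)  →  (- a);  E = (2 * (- (- (- (- a)))))
2. [neg_neg →] (- (- (- (- a))))  →  (- (- a));  E = (2 * (- (- a)))
3. [neg_neg →] (- (- a))  →  a;  cost 6 ≤ 6, done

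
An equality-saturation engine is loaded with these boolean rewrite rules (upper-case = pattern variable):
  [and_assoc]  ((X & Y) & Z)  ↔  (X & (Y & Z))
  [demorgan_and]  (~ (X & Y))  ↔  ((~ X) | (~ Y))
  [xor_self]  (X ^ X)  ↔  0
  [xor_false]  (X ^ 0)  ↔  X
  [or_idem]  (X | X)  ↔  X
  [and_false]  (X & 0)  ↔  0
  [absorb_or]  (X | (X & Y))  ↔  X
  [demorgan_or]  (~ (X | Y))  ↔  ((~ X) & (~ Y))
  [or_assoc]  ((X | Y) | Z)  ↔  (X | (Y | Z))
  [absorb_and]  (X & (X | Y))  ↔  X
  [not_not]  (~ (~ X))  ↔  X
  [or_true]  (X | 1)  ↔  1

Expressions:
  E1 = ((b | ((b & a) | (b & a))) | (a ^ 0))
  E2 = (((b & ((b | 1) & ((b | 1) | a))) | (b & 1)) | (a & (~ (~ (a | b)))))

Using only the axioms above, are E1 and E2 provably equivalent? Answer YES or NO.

YES

step 1: or_idem (→) rewrites ((b & a) | (b & a)) into (b & a), now ((b | (b & a)) | (a ^ 0))
step 2: xor_false (→) rewrites (a ^ 0) into a, now ((b | (b & a)) | a)
step 3: absorb_or (→) rewrites (b | (b & a)) into b, now (b | a)
step 4: absorb_or (←) rewrites b into (b | (b & 1)), now ((b | (b & 1)) | a)
step 5: absorb_and (←) rewrites a into (a & (a | b)), now ((b | (b & 1)) | (a & (a | b)))
step 6: not_not (←) rewrites (a | b) into (~ (~ (a | b))), now ((b | (b & 1)) | (a & (~ (~ (a | b)))))
step 7: absorb_and (←) rewrites b into (b & (b | 1)), now (((b & (b | 1)) | (b & 1)) | (a & (~ (~ (a | b)))))
step 8: absorb_and (←) rewrites (b | 1) into ((b | 1) & ((b | 1) | a)), which is E2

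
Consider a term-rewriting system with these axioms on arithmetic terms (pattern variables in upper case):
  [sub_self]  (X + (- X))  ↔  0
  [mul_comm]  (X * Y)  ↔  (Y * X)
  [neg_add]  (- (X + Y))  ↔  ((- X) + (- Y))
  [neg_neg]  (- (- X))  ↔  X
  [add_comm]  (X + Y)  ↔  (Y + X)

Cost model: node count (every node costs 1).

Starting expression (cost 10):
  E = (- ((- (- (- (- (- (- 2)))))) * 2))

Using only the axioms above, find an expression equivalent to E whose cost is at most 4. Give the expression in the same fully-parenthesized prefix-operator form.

step 1: neg_neg (→) rewrites (- (- (- (- (- 2))))) into (- (- (- 2))), now (- ((- (- (- (- 2)))) * 2))
step 2: neg_neg (→) rewrites (- (- 2)) into 2, now (- ((- (- 2)) * 2))
step 3: neg_neg (→) rewrites (- (- 2)) into 2, reaching cost 4 (bound 4)

(- (2 * 2))   [cost 4]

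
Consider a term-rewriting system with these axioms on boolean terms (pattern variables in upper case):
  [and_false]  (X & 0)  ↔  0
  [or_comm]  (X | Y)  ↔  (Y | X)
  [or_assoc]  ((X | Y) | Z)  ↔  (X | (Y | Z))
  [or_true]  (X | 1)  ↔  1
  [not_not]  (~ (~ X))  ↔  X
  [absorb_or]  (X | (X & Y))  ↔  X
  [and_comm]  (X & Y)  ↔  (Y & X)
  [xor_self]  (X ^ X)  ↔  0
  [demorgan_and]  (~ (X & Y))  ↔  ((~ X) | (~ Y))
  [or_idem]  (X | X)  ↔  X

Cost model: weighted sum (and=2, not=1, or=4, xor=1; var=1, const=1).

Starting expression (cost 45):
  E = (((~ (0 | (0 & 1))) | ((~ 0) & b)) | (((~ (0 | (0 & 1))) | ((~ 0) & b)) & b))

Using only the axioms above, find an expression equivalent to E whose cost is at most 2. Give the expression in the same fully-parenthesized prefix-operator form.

(~ 0)   [cost 2]

1. [absorb_or →] (((~ (0 | (0 & 1))) | ((~ 0) & b)) | (((~ (0 | (0 & 1))) | ((~ 0) & b)) & b))  →  ((~ (0 | (0 & 1))) | ((~ 0) & b))
2. [absorb_or →] (0 | (0 & 1))  →  0;  E = ((~ 0) | ((~ 0) & b))
3. [absorb_or →] ((~ 0) | ((~ 0) & b))  →  (~ 0);  cost 2 ≤ 2, done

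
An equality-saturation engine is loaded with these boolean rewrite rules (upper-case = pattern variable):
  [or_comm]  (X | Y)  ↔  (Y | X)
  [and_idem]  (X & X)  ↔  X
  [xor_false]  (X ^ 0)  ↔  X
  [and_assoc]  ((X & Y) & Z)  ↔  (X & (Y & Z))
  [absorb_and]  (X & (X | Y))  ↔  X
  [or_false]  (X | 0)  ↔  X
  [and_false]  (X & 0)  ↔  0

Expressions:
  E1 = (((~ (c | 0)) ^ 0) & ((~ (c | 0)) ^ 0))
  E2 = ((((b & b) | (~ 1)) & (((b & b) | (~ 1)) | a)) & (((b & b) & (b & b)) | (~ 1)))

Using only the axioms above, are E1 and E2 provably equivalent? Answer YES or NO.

All listed rules preserve value, hence provable equivalence implies equal values everywhere; look for a separating assignment.
a=0, b=0, c=0 gives E1 ↦ 1, E2 ↦ 0; values differ ⇒ not provably equivalent.

NO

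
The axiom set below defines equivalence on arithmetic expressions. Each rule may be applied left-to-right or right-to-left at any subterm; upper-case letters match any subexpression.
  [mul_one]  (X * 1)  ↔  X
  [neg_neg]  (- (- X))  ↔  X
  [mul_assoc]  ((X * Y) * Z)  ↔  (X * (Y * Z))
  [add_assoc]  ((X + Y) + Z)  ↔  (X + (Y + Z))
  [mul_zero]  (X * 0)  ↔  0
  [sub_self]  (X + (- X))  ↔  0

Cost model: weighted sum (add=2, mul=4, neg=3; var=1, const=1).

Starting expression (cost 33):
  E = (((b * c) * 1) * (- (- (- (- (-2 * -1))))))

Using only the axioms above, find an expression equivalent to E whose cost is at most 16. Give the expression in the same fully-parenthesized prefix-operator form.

((b * c) * (-2 * -1))   [cost 16]

1. [mul_one →] ((b * c) * 1)  →  (b * c);  E = ((b * c) * (- (- (- (- (-2 * -1))))))
2. [neg_neg →] (- (- (- (- (-2 * -1)))))  →  (- (- (-2 * -1)));  E = ((b * c) * (- (- (-2 * -1))))
3. [neg_neg →] (- (- (-2 * -1)))  →  (-2 * -1);  cost 16 ≤ 16, done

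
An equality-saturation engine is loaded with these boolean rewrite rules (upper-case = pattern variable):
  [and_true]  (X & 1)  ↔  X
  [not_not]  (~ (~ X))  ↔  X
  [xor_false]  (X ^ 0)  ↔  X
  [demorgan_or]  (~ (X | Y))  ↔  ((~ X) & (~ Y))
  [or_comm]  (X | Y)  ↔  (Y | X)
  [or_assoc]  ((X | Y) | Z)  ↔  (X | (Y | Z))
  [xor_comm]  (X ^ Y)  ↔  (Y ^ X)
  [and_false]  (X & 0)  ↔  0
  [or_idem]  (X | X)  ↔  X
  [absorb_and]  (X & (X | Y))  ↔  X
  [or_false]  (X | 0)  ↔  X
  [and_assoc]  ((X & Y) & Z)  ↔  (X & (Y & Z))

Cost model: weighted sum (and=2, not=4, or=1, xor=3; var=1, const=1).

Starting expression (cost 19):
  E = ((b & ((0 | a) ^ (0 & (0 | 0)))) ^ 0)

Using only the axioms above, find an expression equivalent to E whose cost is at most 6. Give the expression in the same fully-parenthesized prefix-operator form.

(b & (0 | a))   [cost 6]

step 1: absorb_and (→) rewrites (0 & (0 | 0)) into 0, now ((b & ((0 | a) ^ 0)) ^ 0)
step 2: xor_false (→) rewrites ((0 | a) ^ 0) into (0 | a), now ((b & (0 | a)) ^ 0)
step 3: xor_false (→) rewrites ((b & (0 | a)) ^ 0) into (b & (0 | a)), reaching cost 6 (bound 6)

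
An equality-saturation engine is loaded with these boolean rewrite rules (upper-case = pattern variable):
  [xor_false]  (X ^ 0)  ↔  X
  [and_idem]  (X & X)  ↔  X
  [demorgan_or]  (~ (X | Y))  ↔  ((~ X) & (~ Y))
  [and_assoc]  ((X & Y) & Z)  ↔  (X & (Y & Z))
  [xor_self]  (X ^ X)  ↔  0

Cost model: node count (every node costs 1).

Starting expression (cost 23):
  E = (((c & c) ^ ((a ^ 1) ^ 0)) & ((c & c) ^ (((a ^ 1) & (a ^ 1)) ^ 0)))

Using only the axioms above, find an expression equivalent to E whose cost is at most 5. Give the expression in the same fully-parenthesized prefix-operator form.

(c ^ (a ^ 1))   [cost 5]

(1) ((a ^ 1) & (a ^ 1))  =[and_idem →]=  (a ^ 1)    ⊢ (((c & c) ^ ((a ^ 1) ^ 0)) & ((c & c) ^ ((a ^ 1) ^ 0)))
(2) (((c & c) ^ ((a ^ 1) ^ 0)) & ((c & c) ^ ((a ^ 1) ^ 0)))  =[and_idem →]=  ((c & c) ^ ((a ^ 1) ^ 0))
(3) (c & c)  =[and_idem →]=  c    ⊢ (c ^ ((a ^ 1) ^ 0))
(4) ((a ^ 1) ^ 0)  =[xor_false →]=  (a ^ 1)    ⊢ cost 5, within 5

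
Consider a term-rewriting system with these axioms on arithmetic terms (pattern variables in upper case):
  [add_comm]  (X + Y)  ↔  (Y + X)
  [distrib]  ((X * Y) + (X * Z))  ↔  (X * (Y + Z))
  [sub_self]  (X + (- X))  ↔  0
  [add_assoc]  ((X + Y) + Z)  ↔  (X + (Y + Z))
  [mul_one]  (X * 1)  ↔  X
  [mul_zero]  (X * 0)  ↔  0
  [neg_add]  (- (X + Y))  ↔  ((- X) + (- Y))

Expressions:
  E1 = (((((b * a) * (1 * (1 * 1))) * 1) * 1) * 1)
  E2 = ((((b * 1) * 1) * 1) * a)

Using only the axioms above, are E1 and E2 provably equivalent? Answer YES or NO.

YES

1. [mul_one →] (1 * 1)  →  1;  E1 = (((((b * a) * (1 * 1)) * 1) * 1) * 1)
2. [mul_one →] (((((b * a) * (1 * 1)) * 1) * 1) * 1)  →  ((((b * a) * (1 * 1)) * 1) * 1)
3. [mul_one →] (1 * 1)  →  1;  E1 = ((((b * a) * 1) * 1) * 1)
4. [mul_one →] ((((b * a) * 1) * 1) * 1)  →  (((b * a) * 1) * 1)
5. [mul_one →] (((b * a) * 1) * 1)  →  ((b * a) * 1)
6. [mul_one →] ((b * a) * 1)  →  (b * a)
7. [mul_one ←] b  →  (b * 1);  E1 = ((b * 1) * a)
8. [mul_one ←] (b * 1)  →  ((b * 1) * 1);  E1 = (((b * 1) * 1) * a)
9. [mul_one ←] (b * 1)  →  ((b * 1) * 1);  this is E2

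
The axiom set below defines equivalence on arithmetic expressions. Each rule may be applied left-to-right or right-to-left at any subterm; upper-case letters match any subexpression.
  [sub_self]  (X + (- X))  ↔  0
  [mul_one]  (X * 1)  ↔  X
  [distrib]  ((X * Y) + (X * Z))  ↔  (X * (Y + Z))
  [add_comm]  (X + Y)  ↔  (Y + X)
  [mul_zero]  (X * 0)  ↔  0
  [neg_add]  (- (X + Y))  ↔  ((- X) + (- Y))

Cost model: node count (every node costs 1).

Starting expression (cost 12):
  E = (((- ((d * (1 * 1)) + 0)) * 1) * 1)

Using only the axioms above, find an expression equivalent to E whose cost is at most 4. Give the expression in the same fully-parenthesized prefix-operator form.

1. [mul_one →] ((- ((d * (1 * 1)) + 0)) * 1)  →  (- ((d * (1 * 1)) + 0));  E = ((- ((d * (1 * 1)) + 0)) * 1)
2. [mul_one →] ((- ((d * (1 * 1)) + 0)) * 1)  →  (- ((d * (1 * 1)) + 0))
3. [mul_one →] (1 * 1)  →  1;  E = (- ((d * 1) + 0))
4. [mul_one →] (d * 1)  →  d;  cost 4 ≤ 4, done

(- (d + 0))   [cost 4]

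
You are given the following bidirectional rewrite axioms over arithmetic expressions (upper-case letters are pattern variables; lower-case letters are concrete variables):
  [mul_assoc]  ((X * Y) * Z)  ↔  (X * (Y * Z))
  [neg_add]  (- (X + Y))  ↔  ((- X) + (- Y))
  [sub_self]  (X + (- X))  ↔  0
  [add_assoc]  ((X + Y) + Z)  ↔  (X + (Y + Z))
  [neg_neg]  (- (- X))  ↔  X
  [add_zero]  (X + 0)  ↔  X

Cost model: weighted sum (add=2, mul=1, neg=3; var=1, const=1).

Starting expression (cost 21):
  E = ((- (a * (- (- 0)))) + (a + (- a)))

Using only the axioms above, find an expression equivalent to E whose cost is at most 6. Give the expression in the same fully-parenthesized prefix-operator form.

(1) (a + (- a))  =[sub_self →]=  0    ⊢ ((- (a * (- (- 0)))) + 0)
(2) (- (- 0))  =[neg_neg →]=  0    ⊢ ((- (a * 0)) + 0)
(3) ((- (a * 0)) + 0)  =[add_zero →]=  (- (a * 0))    ⊢ cost 6, within 6

(- (a * 0))   [cost 6]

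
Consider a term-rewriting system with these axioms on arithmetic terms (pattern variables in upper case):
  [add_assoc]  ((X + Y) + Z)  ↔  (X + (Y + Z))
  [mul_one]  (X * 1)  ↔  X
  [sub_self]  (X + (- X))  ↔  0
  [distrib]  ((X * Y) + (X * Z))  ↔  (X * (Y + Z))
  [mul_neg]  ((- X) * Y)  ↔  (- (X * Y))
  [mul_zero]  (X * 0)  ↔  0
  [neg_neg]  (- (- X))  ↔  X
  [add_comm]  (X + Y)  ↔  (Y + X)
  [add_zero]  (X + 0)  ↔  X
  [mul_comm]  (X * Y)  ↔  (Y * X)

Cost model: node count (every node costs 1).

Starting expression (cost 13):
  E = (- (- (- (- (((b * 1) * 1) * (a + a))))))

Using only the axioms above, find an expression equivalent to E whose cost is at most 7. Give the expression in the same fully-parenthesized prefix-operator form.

((b * 1) * (a + a))   [cost 7]

(1) ((b * 1) * 1)  =[mul_one →]=  (b * 1)    ⊢ (- (- (- (- ((b * 1) * (a + a))))))
(2) (- (- ((b * 1) * (a + a))))  =[neg_neg →]=  ((b * 1) * (a + a))    ⊢ (- (- ((b * 1) * (a + a))))
(3) (- (- ((b * 1) * (a + a))))  =[neg_neg →]=  ((b * 1) * (a + a))    ⊢ cost 7, within 7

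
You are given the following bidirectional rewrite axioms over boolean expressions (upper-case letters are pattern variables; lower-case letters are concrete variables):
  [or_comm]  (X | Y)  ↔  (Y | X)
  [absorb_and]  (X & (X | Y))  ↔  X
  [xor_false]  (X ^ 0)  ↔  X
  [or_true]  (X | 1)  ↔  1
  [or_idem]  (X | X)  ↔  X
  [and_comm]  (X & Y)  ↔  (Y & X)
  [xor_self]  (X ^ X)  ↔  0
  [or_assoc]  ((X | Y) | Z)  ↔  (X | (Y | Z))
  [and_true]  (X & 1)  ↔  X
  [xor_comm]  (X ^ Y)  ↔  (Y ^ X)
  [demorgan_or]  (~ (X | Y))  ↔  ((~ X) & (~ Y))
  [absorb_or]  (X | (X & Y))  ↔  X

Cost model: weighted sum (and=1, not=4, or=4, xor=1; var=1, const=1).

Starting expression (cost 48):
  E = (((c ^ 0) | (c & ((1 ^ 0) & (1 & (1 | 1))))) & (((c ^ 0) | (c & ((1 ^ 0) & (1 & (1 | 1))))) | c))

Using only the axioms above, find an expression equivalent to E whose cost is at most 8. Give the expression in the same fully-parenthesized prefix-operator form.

((c ^ 0) | c)   [cost 8]

(1) (((c ^ 0) | (c & ((1 ^ 0) & (1 & (1 | 1))))) & (((c ^ 0) | (c & ((1 ^ 0) & (1 & (1 | 1))))) | c))  =[absorb_and →]=  ((c ^ 0) | (c & ((1 ^ 0) & (1 & (1 | 1)))))
(2) (1 ^ 0)  =[xor_false →]=  1    ⊢ ((c ^ 0) | (c & (1 & (1 & (1 | 1)))))
(3) (1 & (1 | 1))  =[absorb_and →]=  1    ⊢ ((c ^ 0) | (c & (1 & 1)))
(4) (1 & 1)  =[and_true →]=  1    ⊢ ((c ^ 0) | (c & 1))
(5) (c & 1)  =[and_true →]=  c    ⊢ cost 8, within 8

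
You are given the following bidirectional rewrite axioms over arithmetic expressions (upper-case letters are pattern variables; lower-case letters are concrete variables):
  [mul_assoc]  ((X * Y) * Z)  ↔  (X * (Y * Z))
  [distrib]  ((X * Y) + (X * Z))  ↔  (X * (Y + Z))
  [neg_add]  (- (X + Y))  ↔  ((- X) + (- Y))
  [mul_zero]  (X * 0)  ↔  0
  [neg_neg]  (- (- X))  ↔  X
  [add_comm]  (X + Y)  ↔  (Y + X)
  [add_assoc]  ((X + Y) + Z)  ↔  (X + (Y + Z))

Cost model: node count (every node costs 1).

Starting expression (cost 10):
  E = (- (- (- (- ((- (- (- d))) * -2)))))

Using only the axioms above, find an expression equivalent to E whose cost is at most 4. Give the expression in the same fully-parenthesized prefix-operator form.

step 1: neg_neg (→) rewrites (- (- (- d))) into (- d), now (- (- (- (- ((- d) * -2)))))
step 2: neg_neg (→) rewrites (- (- (- (- ((- d) * -2))))) into (- (- ((- d) * -2)))
step 3: neg_neg (→) rewrites (- (- ((- d) * -2))) into ((- d) * -2), reaching cost 4 (bound 4)

((- d) * -2)   [cost 4]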